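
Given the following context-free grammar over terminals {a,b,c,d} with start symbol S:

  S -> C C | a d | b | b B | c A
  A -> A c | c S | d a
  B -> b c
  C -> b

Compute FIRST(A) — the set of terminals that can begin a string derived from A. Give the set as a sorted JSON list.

Compute FIRST by fixpoint:
round 1:
  A via A→c S: +{c}
  A via A→d a: +{d}
  B via B→b c: +{b}
  C via C→b: +{b}
  S via S→C C: +{b}
  S via S→a d: +{a}
  S via S→c A: +{c}
  FIRST(S)={a,b,c}  FIRST(A)={c,d}  FIRST(B)={b}  FIRST(C)={b}
round 2: (no change)
  FIRST(S)={a,b,c}  FIRST(A)={c,d}  FIRST(B)={b}  FIRST(C)={b}

FIRST(A) = ["c", "d"]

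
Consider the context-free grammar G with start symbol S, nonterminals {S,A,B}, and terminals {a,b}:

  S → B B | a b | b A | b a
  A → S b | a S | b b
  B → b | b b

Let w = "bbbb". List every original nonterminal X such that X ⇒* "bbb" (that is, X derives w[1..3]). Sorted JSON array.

CNF form of G:
  S -> B B | T0 A | T0 T1 | T1 T0
  A -> S T0 | T0 T0 | T1 S
  B -> T0 T0 | b
  T0 -> b
  T1 -> a

CYK table (by increasing span) — only the sub-triangle for w[1..3]:
  [1..1]={B,T0}  "b"  orig:{B}
  [2..2]={B,T0}  "b"  orig:{B}
  [3..3]={B,T0}  "b"  orig:{B}
  [1..2]={A,B,S}  "bb"
  [2..3]={A,B,S}  "bb"
  [1..3]={A,S}  "bbb"

Original NTs in T[1,3] deriving "bbb": ["A", "S"]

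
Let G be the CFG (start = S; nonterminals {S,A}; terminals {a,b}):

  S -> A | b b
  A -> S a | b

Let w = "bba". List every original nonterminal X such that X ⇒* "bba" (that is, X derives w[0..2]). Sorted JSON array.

CNF form of G:
  S -> S T0 | T1 T1 | b
  A -> S T0 | b
  T0 -> a
  T1 -> b

CYK fill, restricted to cells inside w[0..2]:
  cell(0,0) b: {A,S,T1}  orig:{A,S}
  cell(1,1) b: {A,S,T1}  orig:{A,S}
  cell(2,2) a: {T0}  orig:{}
  cell(0,1) bb: {S}
  cell(1,2) ba: {A,S}
  cell(0,2) bba: {A,S}

Original NTs in T[0,2] deriving "bba": ["A", "S"]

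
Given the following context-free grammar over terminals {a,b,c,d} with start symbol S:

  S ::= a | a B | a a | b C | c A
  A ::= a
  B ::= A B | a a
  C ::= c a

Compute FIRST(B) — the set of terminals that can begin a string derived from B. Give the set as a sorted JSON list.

FIRST sets, iterate to fixpoint:
pass 1:
  A via A→a: +{a}
  B via B→A B: +{a}
  C via C→c a: +{c}
  S via S→a: +{a}
  S via S→b C: +{b}
  S via S→c A: +{c}
  FIRST(S)={a,b,c}  FIRST(A)={a}  FIRST(B)={a}  FIRST(C)={c}
pass 2: — fixpoint
  FIRST(S)={a,b,c}  FIRST(A)={a}  FIRST(B)={a}  FIRST(C)={c}

FIRST(B) = ["a"]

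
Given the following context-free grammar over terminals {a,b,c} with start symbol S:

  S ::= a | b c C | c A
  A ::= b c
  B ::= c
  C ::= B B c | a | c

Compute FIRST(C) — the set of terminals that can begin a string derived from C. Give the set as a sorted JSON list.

FIRST iteration:
pass 1:
  A via A→b c: +{b}
  B via B→c: +{c}
  C via C→B B c: +{c}
  C via C→a: +{a}
  S via S→a: +{a}
  S via S→b c C: +{b}
  S via S→c A: +{c}
  FIRST[S]={a,b,c}  FIRST[A]={b}  FIRST[B]={c}  FIRST[C]={a,c}
pass 2: done
  FIRST[S]={a,b,c}  FIRST[A]={b}  FIRST[B]={c}  FIRST[C]={a,c}

FIRST(C) = ["a", "c"]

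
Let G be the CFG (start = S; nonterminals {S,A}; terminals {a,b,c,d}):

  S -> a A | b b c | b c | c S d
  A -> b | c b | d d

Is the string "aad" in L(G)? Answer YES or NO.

Convert to CNF:
  S -> T0 X5 | T1 T0 | T1 X4 | T3 A
  A -> T0 T1 | T2 T2 | b
  T0 -> c
  T1 -> b
  T2 -> d
  T3 -> a
  X4 -> T1 T0
  X5 -> S T2

CYK fill:
  cell(0,0) a: {T3}  orig:{}
  cell(1,1) a: {T3}  orig:{}
  cell(2,2) d: {T2}  orig:{}
  cell(0,1) aa: ∅
  cell(1,2) ad: ∅
  cell(0,2) aad: ∅

S ∉ T[0,2] ⇒ NO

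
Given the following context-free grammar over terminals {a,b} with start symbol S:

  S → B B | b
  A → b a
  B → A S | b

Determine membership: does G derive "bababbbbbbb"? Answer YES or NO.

CNF form of G:
  S -> B B | b
  A -> T0 T1
  B -> A S | b
  T0 -> b
  T1 -> a

Fill CYK table bottom-up:
  T[0,0] 'b' = {B,S,T0}  orig:{B,S}
  T[1,1] 'a' = {T1}  orig:{}
  T[2,2] 'b' = {B,S,T0}  orig:{B,S}
  T[3,3] 'a' = {T1}  orig:{}
  T[4,4] 'b' = {B,S,T0}  orig:{B,S}
  T[5,5] 'b' = {B,S,T0}  orig:{B,S}
  T[6,6] 'b' = {B,S,T0}  orig:{B,S}
  T[7,7] 'b' = {B,S,T0}  orig:{B,S}
  T[8,8] 'b' = {B,S,T0}  orig:{B,S}
  T[9,9] 'b' = {B,S,T0}  orig:{B,S}
  T[10,10] 'b' = {B,S,T0}  orig:{B,S}
  T[0,1] 'ba' = {A}
  T[1,2] 'ab' = ∅
  T[2,3] 'ba' = {A}
  T[3,4] 'ab' = ∅
  T[4,5] 'bb' = {S}
  T[5,6] 'bb' = {S}
  T[6,7] 'bb' = {S}
  T[7,8] 'bb' = {S}
  T[8,9] 'bb' = {S}
  T[9,10] 'bb' = {S}
  T[0,2] 'bab' = {B}
  T[1,3] 'aba' = ∅
  T[2,4] 'bab' = {B}
  T[3,5] 'abb' = ∅
  T[4,6] 'bbb' = ∅
  T[5,7] 'bbb' = ∅
  T[6,8] 'bbb' = ∅
  T[7,9] 'bbb' = ∅
  T[8,10] 'bbb' = ∅
  T[0,3] 'baba' = ∅
  T[1,4] 'abab' = ∅
  T[2,5] 'babb' = {B,S}
  T[3,6] 'abbb' = ∅
  T[4,7] 'bbbb' = ∅
  T[5,8] 'bbbb' = ∅
  T[6,9] 'bbbb' = ∅
  T[7,10] 'bbbb' = ∅
  T[0,4] 'babab' = ∅
  T[1,5] 'ababb' = ∅
  T[2,6] 'babbb' = {S}
  T[3,7] 'abbbb' = ∅
  T[4,8] 'bbbbb' = ∅
  T[5,9] 'bbbbb' = ∅
  T[6,10] 'bbbbb' = ∅
  T[0,5] 'bababb' = {B}
  T[1,6] 'ababbb' = ∅
  T[2,7] 'babbbb' = ∅
  T[3,8] 'abbbbb' = ∅
  T[4,9] 'bbbbbb' = ∅
  T[5,10] 'bbbbbb' = ∅
  T[0,6] 'bababbb' = {B,S}
  T[1,7] 'ababbbb' = ∅
  T[2,8] 'babbbbb' = ∅
  T[3,9] 'abbbbbb' = ∅
  T[4,10] 'bbbbbbb' = ∅
  T[0,7] 'bababbbb' = {S}
  T[1,8] 'ababbbbb' = ∅
  T[2,9] 'babbbbbb' = ∅
  T[3,10] 'abbbbbbb' = ∅
  T[0,8] 'bababbbbb' = ∅
  T[1,9] 'ababbbbbb' = ∅
  T[2,10] 'babbbbbbb' = ∅
  T[0,9] 'bababbbbbb' = ∅
  T[1,10] 'ababbbbbbb' = ∅
  T[0,10] 'bababbbbbbb' = ∅

S ∉ T[0,10] ⇒ NO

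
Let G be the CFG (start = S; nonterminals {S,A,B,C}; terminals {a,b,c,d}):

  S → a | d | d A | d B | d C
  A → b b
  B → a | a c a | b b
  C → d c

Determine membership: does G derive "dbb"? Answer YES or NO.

CNF form of G:
  S -> T3 A | T3 B | T3 C | a | d
  A -> T0 T0
  B -> T0 T0 | T1 X4 | a
  C -> T3 T2
  T0 -> b
  T1 -> a
  T2 -> c
  T3 -> d
  X4 -> T2 T1

CYK fill:
  cell(0,0) d: {S,T3}  orig:{S}
  cell(1,1) b: {T0}  orig:{}
  cell(2,2) b: {T0}  orig:{}
  cell(0,1) db: ∅
  cell(1,2) bb: {A,B}
  cell(0,2) dbb: {S}

S ∈ T[0,2] ⇒ YES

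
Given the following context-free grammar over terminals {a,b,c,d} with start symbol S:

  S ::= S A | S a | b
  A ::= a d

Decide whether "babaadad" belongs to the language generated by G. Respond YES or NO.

Convert to CNF:
  S -> S A | S T0 | b
  A -> T0 T1
  T0 -> a
  T1 -> d

CYK fill:
  cell(0,0) b: {S}
  cell(1,1) a: {T0}  orig:{}
  cell(2,2) b: {S}
  cell(3,3) a: {T0}  orig:{}
  cell(4,4) a: {T0}  orig:{}
  cell(5,5) d: {T1}  orig:{}
  cell(6,6) a: {T0}  orig:{}
  cell(7,7) d: {T1}  orig:{}
  cell(0,1) ba: {S}
  cell(1,2) ab: ∅
  cell(2,3) ba: {S}
  cell(3,4) aa: ∅
  cell(4,5) ad: {A}
  cell(5,6) da: ∅
  cell(6,7) ad: {A}
  cell(0,2) bab: ∅
  cell(1,3) aba: ∅
  cell(2,4) baa: {S}
  cell(3,5) aad: ∅
  cell(4,6) ada: ∅
  cell(5,7) dad: ∅
  cell(0,3) baba: ∅
  cell(1,4) abaa: ∅
  cell(2,5) baad: {S}
  cell(3,6) aada: ∅
  cell(4,7) adad: ∅
  cell(0,4) babaa: ∅
  cell(1,5) abaad: ∅
  cell(2,6) baada: {S}
  cell(3,7) aadad: ∅
  cell(0,5) babaad: ∅
  cell(1,6) abaada: ∅
  cell(2,7) baadad: {S}
  cell(0,6) babaada: ∅
  cell(1,7) abaadad: ∅
  cell(0,7) babaadad: ∅

S ∉ T[0,7] ⇒ NO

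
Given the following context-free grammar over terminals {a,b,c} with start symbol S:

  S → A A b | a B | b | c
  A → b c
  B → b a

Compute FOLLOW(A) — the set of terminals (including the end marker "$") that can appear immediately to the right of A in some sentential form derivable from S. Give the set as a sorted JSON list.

FIRST sets, iterate to fixpoint:
[1]
  A via A→b c: +{b}
  B via B→b a: +{b}
  S via S→A A b: +{b}
  S via S→a B: +{a}
  S via S→c: +{c}
  S: {a,b,c}  A: {b}  B: {b}
[2] (no change)
  S: {a,b,c}  A: {b}  B: {b}

Compute FOLLOW by fixpoint:
seed FOLLOW(S) with $
pass 1:
  S→A A b: FOLLOW(A) ⊇ FIRST(A) = {b}; new: +{b}
  S→a B: FOLLOW(B) ⊇ FOLLOW(S) ⊇ {$}; new: +{$}
  S: {$}  A: {b}  B: {$}
pass 2: — fixpoint
  S: {$}  A: {b}  B: {$}

FOLLOW(A) = ["b"]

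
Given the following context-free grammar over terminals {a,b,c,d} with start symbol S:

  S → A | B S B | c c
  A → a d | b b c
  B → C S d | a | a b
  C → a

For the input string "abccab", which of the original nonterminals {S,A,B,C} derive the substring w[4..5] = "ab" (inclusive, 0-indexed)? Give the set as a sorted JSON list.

Convert to CNF:
  S -> B X6 | T0 T1 | T2 X7 | T3 T3
  A -> T0 T1 | T2 X4
  B -> C X5 | T0 T2 | a
  C -> a
  T0 -> a
  T1 -> d
  T2 -> b
  T3 -> c
  X4 -> T2 T3
  X5 -> S T1
  X6 -> S B
  X7 -> T2 T3

CYK table (by increasing span), restricted to cells inside w[4..5]:
  T[4,4] 'a' = {B,C,T0}  orig:{B,C}
  T[5,5] 'b' = {T2}  orig:{}
  T[4,5] 'ab' = {B}

Original NTs in T[4,5] deriving "ab": ["B"]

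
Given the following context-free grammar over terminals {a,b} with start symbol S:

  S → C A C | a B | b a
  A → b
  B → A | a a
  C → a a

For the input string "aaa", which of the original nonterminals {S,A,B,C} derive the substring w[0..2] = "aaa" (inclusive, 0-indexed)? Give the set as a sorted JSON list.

CNF form of G:
  S -> C X2 | T0 B | T1 T0
  A -> b
  B -> T0 T0 | b
  C -> T0 T0
  T0 -> a
  T1 -> b
  X2 -> A C

CYK table (by increasing span) — only the sub-triangle for w[0..2]:
  [0..0]={T0}  "a"  orig:{}
  [1..1]={T0}  "a"  orig:{}
  [2..2]={T0}  "a"  orig:{}
  [0..1]={B,C}  "aa"
  [1..2]={B,C}  "aa"
  [0..2]={S}  "aaa"

Original NTs in T[0,2] deriving "aaa": ["S"]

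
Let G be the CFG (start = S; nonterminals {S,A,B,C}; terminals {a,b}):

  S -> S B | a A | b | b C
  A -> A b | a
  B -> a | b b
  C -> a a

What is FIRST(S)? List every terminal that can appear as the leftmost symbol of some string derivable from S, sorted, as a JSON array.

Compute FIRST by fixpoint:
round 1:
  A via A→a: +{a}
  B via B→a: +{a}
  B via B→b b: +{b}
  C via C→a a: +{a}
  S via S→a A: +{a}
  S via S→b: +{b}
  S: {a,b}  A: {a}  B: {a,b}  C: {a}
round 2: done
  S: {a,b}  A: {a}  B: {a,b}  C: {a}

FIRST(S) = ["a", "b"]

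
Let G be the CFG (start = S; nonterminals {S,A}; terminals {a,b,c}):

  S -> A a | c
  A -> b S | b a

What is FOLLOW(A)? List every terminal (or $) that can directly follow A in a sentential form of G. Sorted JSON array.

FIRST sets, iterate to fixpoint:
pass 1:
  A via A→b S: +{b}
  S via S→A a: +{b}
  S via S→c: +{c}
  S: {b,c}  A: {b}
pass 2: done
  S: {b,c}  A: {b}

FOLLOW sets:
initialize: $ ∈ FOLLOW(S)
pass 1:
  S→A a: FOLLOW(A) ⊇ FIRST(a) = {a}; new: +{a}
  S: {$}  A: {a}
pass 2:
  A→b S: FOLLOW(S) ⊇ FOLLOW(A) ⊇ {a}; new: +{a}
  S: {$,a}  A: {a}
pass 3: (no change)
  S: {$,a}  A: {a}

FOLLOW(A) = ["a"]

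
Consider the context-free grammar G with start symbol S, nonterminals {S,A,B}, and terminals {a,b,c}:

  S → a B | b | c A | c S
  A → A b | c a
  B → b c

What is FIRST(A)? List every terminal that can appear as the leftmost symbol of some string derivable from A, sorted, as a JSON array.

FIRST iteration:
round 1:
  A via A→c a: +{c}
  B via B→b c: +{b}
  S via S→a B: +{a}
  S via S→b: +{b}
  S via S→c A: +{c}
  FIRST[S]={a,b,c}  FIRST[A]={c}  FIRST[B]={b}
round 2: (stable)
  FIRST[S]={a,b,c}  FIRST[A]={c}  FIRST[B]={b}

FIRST(A) = ["c"]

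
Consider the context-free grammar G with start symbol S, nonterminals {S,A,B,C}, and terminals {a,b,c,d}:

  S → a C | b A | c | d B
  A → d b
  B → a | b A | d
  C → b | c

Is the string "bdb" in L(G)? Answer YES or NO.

Convert to CNF:
  S -> T0 B | T1 A | T2 C | c
  A -> T0 T1
  B -> T1 A | a | d
  C -> b | c
  T0 -> d
  T1 -> b
  T2 -> a

CYK table (by increasing span):
  [0..0]={C,T1}  "b"  orig:{C}
  [1..1]={B,T0}  "d"  orig:{B}
  [2..2]={C,T1}  "b"  orig:{C}
  [0..1]=∅  "bd"
  [1..2]={A}  "db"
  [0..2]={B,S}  "bdb"

S ∈ T[0,2] ⇒ YES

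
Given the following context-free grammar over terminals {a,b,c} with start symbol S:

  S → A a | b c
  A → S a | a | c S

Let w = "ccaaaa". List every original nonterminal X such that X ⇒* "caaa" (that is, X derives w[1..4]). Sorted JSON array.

Convert to CNF:
  S -> A T0 | T2 T1
  A -> S T0 | T1 S | a
  T0 -> a
  T1 -> c
  T2 -> b

Fill CYK table bottom-up — only the sub-triangle for w[1..4]:
  [1..1]={T1}  "c"  orig:{}
  [2..2]={A,T0}  "a"  orig:{A}
  [3..3]={A,T0}  "a"  orig:{A}
  [4..4]={A,T0}  "a"  orig:{A}
  [1..2]=∅  "ca"
  [2..3]={S}  "aa"
  [3..4]={S}  "aa"
  [1..3]={A}  "caa"
  [2..4]={A}  "aaa"
  [1..4]={S}  "caaa"

Original NTs in T[1,4] deriving "caaa": ["S"]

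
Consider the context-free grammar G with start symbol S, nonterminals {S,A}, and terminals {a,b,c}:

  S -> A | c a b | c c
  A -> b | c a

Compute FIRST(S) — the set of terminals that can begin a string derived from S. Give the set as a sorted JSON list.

FIRST iteration:
round 1:
  A via A→b: +{b}
  A via A→c a: +{c}
  S via S→A: +{b,c}
  FIRST(S)={b,c}  FIRST(A)={b,c}
round 2: (no change)
  FIRST(S)={b,c}  FIRST(A)={b,c}

FIRST(S) = ["b", "c"]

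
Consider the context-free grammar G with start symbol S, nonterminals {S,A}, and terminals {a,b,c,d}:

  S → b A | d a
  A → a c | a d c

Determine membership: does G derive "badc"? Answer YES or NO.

Convert to CNF:
  S -> T2 T0 | T3 A
  A -> T0 T1 | T0 X4
  T0 -> a
  T1 -> c
  T2 -> d
  T3 -> b
  X4 -> T2 T1

Fill CYK table bottom-up:
  T[0,0] 'b' = {T3}  orig:{}
  T[1,1] 'a' = {T0}  orig:{}
  T[2,2] 'd' = {T2}  orig:{}
  T[3,3] 'c' = {T1}  orig:{}
  T[0,1] 'ba' = ∅
  T[1,2] 'ad' = ∅
  T[2,3] 'dc' = {X4}  orig:{}
  T[0,2] 'bad' = ∅
  T[1,3] 'adc' = {A}
  T[0,3] 'badc' = {S}

S ∈ T[0,3] ⇒ YES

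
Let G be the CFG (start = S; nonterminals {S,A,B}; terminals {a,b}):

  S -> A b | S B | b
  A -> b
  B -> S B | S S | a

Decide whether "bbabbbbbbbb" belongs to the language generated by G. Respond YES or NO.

Convert to CNF:
  S -> A T0 | S B | b
  A -> b
  B -> S B | S S | a
  T0 -> b

Fill CYK table bottom-up:
  cell(0,0) b: {A,S,T0}  orig:{A,S}
  cell(1,1) b: {A,S,T0}  orig:{A,S}
  cell(2,2) a: {B}
  cell(3,3) b: {A,S,T0}  orig:{A,S}
  cell(4,4) b: {A,S,T0}  orig:{A,S}
  cell(5,5) b: {A,S,T0}  orig:{A,S}
  cell(6,6) b: {A,S,T0}  orig:{A,S}
  cell(7,7) b: {A,S,T0}  orig:{A,S}
  cell(8,8) b: {A,S,T0}  orig:{A,S}
  cell(9,9) b: {A,S,T0}  orig:{A,S}
  cell(10,10) b: {A,S,T0}  orig:{A,S}
  cell(0,1) bb: {B,S}
  cell(1,2) ba: {B,S}
  cell(2,3) ab: ∅
  cell(3,4) bb: {B,S}
  cell(4,5) bb: {B,S}
  cell(5,6) bb: {B,S}
  cell(6,7) bb: {B,S}
  cell(7,8) bb: {B,S}
  cell(8,9) bb: {B,S}
  cell(9,10) bb: {B,S}
  cell(0,2) bba: {B,S}
  cell(1,3) bab: {B}
  cell(2,4) abb: ∅
  cell(3,5) bbb: {B,S}
  cell(4,6) bbb: {B,S}
  cell(5,7) bbb: {B,S}
  cell(6,8) bbb: {B,S}
  cell(7,9) bbb: {B,S}
  cell(8,10) bbb: {B,S}
  cell(0,3) bbab: {B,S}
  cell(1,4) babb: {B,S}
  cell(2,5) abbb: ∅
  cell(3,6) bbbb: {B,S}
  cell(4,7) bbbb: {B,S}
  cell(5,8) bbbb: {B,S}
  cell(6,9) bbbb: {B,S}
  cell(7,10) bbbb: {B,S}
  cell(0,4) bbabb: {B,S}
  cell(1,5) babbb: {B,S}
  cell(2,6) abbbb: ∅
  cell(3,7) bbbbb: {B,S}
  cell(4,8) bbbbb: {B,S}
  cell(5,9) bbbbb: {B,S}
  cell(6,10) bbbbb: {B,S}
  cell(0,5) bbabbb: {B,S}
  cell(1,6) babbbb: {B,S}
  cell(2,7) abbbbb: ∅
  cell(3,8) bbbbbb: {B,S}
  cell(4,9) bbbbbb: {B,S}
  cell(5,10) bbbbbb: {B,S}
  cell(0,6) bbabbbb: {B,S}
  cell(1,7) babbbbb: {B,S}
  cell(2,8) abbbbbb: ∅
  cell(3,9) bbbbbbb: {B,S}
  cell(4,10) bbbbbbb: {B,S}
  cell(0,7) bbabbbbb: {B,S}
  cell(1,8) babbbbbb: {B,S}
  cell(2,9) abbbbbbb: ∅
  cell(3,10) bbbbbbbb: {B,S}
  cell(0,8) bbabbbbbb: {B,S}
  cell(1,9) babbbbbbb: {B,S}
  cell(2,10) abbbbbbbb: ∅
  cell(0,9) bbabbbbbbb: {B,S}
  cell(1,10) babbbbbbbb: {B,S}
  cell(0,10) bbabbbbbbbb: {B,S}

S ∈ T[0,10] ⇒ YES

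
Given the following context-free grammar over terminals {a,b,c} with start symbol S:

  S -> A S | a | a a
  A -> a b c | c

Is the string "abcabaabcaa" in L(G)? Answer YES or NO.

Convert to CNF:
  S -> A S | T0 T0 | a
  A -> T0 X3 | c
  T0 -> a
  T1 -> b
  T2 -> c
  X3 -> T1 T2

Fill CYK table bottom-up:
  T[0,0] 'a' = {S,T0}  orig:{S}
  T[1,1] 'b' = {T1}  orig:{}
  T[2,2] 'c' = {A,T2}  orig:{A}
  T[3,3] 'a' = {S,T0}  orig:{S}
  T[4,4] 'b' = {T1}  orig:{}
  T[5,5] 'a' = {S,T0}  orig:{S}
  T[6,6] 'a' = {S,T0}  orig:{S}
  T[7,7] 'b' = {T1}  orig:{}
  T[8,8] 'c' = {A,T2}  orig:{A}
  T[9,9] 'a' = {S,T0}  orig:{S}
  T[10,10] 'a' = {S,T0}  orig:{S}
  T[0,1] 'ab' = ∅
  T[1,2] 'bc' = {X3}  orig:{}
  T[2,3] 'ca' = {S}
  T[3,4] 'ab' = ∅
  T[4,5] 'ba' = ∅
  T[5,6] 'aa' = {S}
  T[6,7] 'ab' = ∅
  T[7,8] 'bc' = {X3}  orig:{}
  T[8,9] 'ca' = {S}
  T[9,10] 'aa' = {S}
  T[0,2] 'abc' = {A}
  T[1,3] 'bca' = ∅
  T[2,4] 'cab' = ∅
  T[3,5] 'aba' = ∅
  T[4,6] 'baa' = ∅
  T[5,7] 'aab' = ∅
  T[6,8] 'abc' = {A}
  T[7,9] 'bca' = ∅
  T[8,10] 'caa' = {S}
  T[0,3] 'abca' = {S}
  T[1,4] 'bcab' = ∅
  T[2,5] 'caba' = ∅
  T[3,6] 'abaa' = ∅
  T[4,7] 'baab' = ∅
  T[5,8] 'aabc' = ∅
  T[6,9] 'abca' = {S}
  T[7,10] 'bcaa' = ∅
  T[0,4] 'abcab' = ∅
  T[1,5] 'bcaba' = ∅
  T[2,6] 'cabaa' = ∅
  T[3,7] 'abaab' = ∅
  T[4,8] 'baabc' = ∅
  T[5,9] 'aabca' = ∅
  T[6,10] 'abcaa' = {S}
  T[0,5] 'abcaba' = ∅
  T[1,6] 'bcabaa' = ∅
  T[2,7] 'cabaab' = ∅
  T[3,8] 'abaabc' = ∅
  T[4,9] 'baabca' = ∅
  T[5,10] 'aabcaa' = ∅
  T[0,6] 'abcabaa' = ∅
  T[1,7] 'bcabaab' = ∅
  T[2,8] 'cabaabc' = ∅
  T[3,9] 'abaabca' = ∅
  T[4,10] 'baabcaa' = ∅
  T[0,7] 'abcabaab' = ∅
  T[1,8] 'bcabaabc' = ∅
  T[2,9] 'cabaabca' = ∅
  T[3,10] 'abaabcaa' = ∅
  T[0,8] 'abcabaabc' = ∅
  T[1,9] 'bcabaabca' = ∅
  T[2,10] 'cabaabcaa' = ∅
  T[0,9] 'abcabaabca' = ∅
  T[1,10] 'bcabaabcaa' = ∅
  T[0,10] 'abcabaabcaa' = ∅

S ∉ T[0,10] ⇒ NO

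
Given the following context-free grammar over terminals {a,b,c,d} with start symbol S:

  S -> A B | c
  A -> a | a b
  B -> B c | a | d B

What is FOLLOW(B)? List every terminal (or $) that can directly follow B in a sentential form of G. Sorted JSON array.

FIRST sets, iterate to fixpoint:
iter 1:
  A via A→a: +{a}
  B via B→a: +{a}
  B via B→d B: +{d}
  S via S→A B: +{a}
  S via S→c: +{c}
  FIRST[S]={a,c}  FIRST[A]={a}  FIRST[B]={a,d}
iter 2: (stable)
  FIRST[S]={a,c}  FIRST[A]={a}  FIRST[B]={a,d}

FOLLOW sets:
initialize: $ ∈ FOLLOW(S)
iter 1:
  B→B c: FOLLOW(B) ⊇ FIRST(c) = {c}; new: +{c}
  S→A B: FOLLOW(A) ⊇ FIRST(B) = {a,d}; new: +{a,d}
  S→A B: FOLLOW(B) ⊇ FOLLOW(S) ⊇ {$}; new: +{$}
  FOLLOW(S)={$}  FOLLOW(A)={a,d}  FOLLOW(B)={$,c}
iter 2: — fixpoint
  FOLLOW(S)={$}  FOLLOW(A)={a,d}  FOLLOW(B)={$,c}

FOLLOW(B) = ["$", "c"]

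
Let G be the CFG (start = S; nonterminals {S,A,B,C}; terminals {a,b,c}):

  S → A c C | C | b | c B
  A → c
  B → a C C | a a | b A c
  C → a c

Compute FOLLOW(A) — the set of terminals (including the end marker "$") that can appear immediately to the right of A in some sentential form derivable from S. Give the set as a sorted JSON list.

FIRST sets, iterate to fixpoint:
round 1:
  A via A→c: +{c}
  B via B→a C C: +{a}
  B via B→b A c: +{b}
  C via C→a c: +{a}
  S via S→A c C: +{c}
  S via S→C: +{a}
  S via S→b: +{b}
  FIRST(S)={a,b,c}  FIRST(A)={c}  FIRST(B)={a,b}  FIRST(C)={a}
round 2: — fixpoint
  FIRST(S)={a,b,c}  FIRST(A)={c}  FIRST(B)={a,b}  FIRST(C)={a}

FOLLOW sets:
seed FOLLOW(S) with $
iter 1:
  B→a C C: FOLLOW(C) ⊇ FIRST(C) = {a}; new: +{a}
  B→b A c: FOLLOW(A) ⊇ FIRST(c) = {c}; new: +{c}
  S→A c C: FOLLOW(C) ⊇ FOLLOW(S) ⊇ {$}; new: +{$}
  S→c B: FOLLOW(B) ⊇ FOLLOW(S) ⊇ {$}; new: +{$}
  S: {$}  A: {c}  B: {$}  C: {$,a}
iter 2: (no change)
  S: {$}  A: {c}  B: {$}  C: {$,a}

FOLLOW(A) = ["c"]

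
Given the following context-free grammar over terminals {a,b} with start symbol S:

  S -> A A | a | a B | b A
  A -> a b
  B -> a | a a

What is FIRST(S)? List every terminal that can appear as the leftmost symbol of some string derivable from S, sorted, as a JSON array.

Compute FIRST by fixpoint:
pass 1:
  A via A→a b: +{a}
  B via B→a: +{a}
  S via S→A A: +{a}
  S via S→b A: +{b}
  FIRST(S)={a,b}  FIRST(A)={a}  FIRST(B)={a}
pass 2: (no change)
  FIRST(S)={a,b}  FIRST(A)={a}  FIRST(B)={a}

FIRST(S) = ["a", "b"]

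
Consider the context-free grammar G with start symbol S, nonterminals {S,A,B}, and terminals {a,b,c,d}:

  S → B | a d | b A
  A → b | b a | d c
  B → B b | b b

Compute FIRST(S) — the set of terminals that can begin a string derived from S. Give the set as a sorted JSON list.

Compute FIRST by fixpoint:
round 1:
  A via A→b: +{b}
  A via A→d c: +{d}
  B via B→b b: +{b}
  S via S→B: +{b}
  S via S→a d: +{a}
  FIRST(S)={a,b}  FIRST(A)={b,d}  FIRST(B)={b}
round 2: done
  FIRST(S)={a,b}  FIRST(A)={b,d}  FIRST(B)={b}

FIRST(S) = ["a", "b"]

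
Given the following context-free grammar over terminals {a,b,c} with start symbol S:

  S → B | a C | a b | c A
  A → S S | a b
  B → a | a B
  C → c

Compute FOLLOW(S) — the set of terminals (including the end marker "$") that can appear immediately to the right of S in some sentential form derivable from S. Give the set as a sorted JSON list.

FIRST iteration:
round 1:
  A via A→a b: +{a}
  B via B→a: +{a}
  C via C→c: +{c}
  S via S→B: +{a}
  S via S→c A: +{c}
  FIRST(S)={a,c}  FIRST(A)={a}  FIRST(B)={a}  FIRST(C)={c}
round 2:
  A via A→S S: +{c}
  FIRST(S)={a,c}  FIRST(A)={a,c}  FIRST(B)={a}  FIRST(C)={c}
round 3: done
  FIRST(S)={a,c}  FIRST(A)={a,c}  FIRST(B)={a}  FIRST(C)={c}

FOLLOW iteration:
seed FOLLOW(S) with $
round 1:
  A→S S: FOLLOW(S) ⊇ FIRST(S) = {a,c}; new: +{a,c}
  S→B: FOLLOW(B) ⊇ FOLLOW(S) ⊇ {$,a,c}; new: +{$,a,c}
  S→a C: FOLLOW(C) ⊇ FOLLOW(S) ⊇ {$,a,c}; new: +{$,a,c}
  S→c A: FOLLOW(A) ⊇ FOLLOW(S) ⊇ {$,a,c}; new: +{$,a,c}
  FOLLOW(S)={$,a,c}  FOLLOW(A)={$,a,c}  FOLLOW(B)={$,a,c}  FOLLOW(C)={$,a,c}
round 2: — fixpoint
  FOLLOW(S)={$,a,c}  FOLLOW(A)={$,a,c}  FOLLOW(B)={$,a,c}  FOLLOW(C)={$,a,c}

FOLLOW(S) = ["$", "a", "c"]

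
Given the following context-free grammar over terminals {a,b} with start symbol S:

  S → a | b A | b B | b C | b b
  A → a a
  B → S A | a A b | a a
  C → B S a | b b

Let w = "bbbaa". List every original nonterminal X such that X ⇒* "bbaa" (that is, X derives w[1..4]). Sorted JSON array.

Convert to CNF:
  S -> T1 A | T1 B | T1 C | T1 T1 | a
  A -> T0 T0
  B -> S A | T0 T0 | T0 X2
  C -> B X3 | T1 T1
  T0 -> a
  T1 -> b
  X2 -> A T1
  X3 -> S T0

CYK fill (cells [i..j] with 1 ≤ i ≤ j ≤ 4 only):
  cell(1,1) b: {T1}  orig:{}
  cell(2,2) b: {T1}  orig:{}
  cell(3,3) a: {S,T0}  orig:{S}
  cell(4,4) a: {S,T0}  orig:{S}
  cell(1,2) bb: {C,S}
  cell(2,3) ba: ∅
  cell(3,4) aa: {A,B,X3}  orig:{A,B}
  cell(1,3) bba: {X3}  orig:{}
  cell(2,4) baa: {S}
  cell(1,4) bbaa: {B}

Original NTs in T[1,4] deriving "bbaa": ["B"]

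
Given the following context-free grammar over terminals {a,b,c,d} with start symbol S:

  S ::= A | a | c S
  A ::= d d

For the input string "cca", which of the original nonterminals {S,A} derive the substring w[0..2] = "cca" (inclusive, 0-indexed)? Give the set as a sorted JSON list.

Convert to CNF:
  S -> T0 T0 | T1 S | a
  A -> T0 T0
  T0 -> d
  T1 -> c

Fill CYK table bottom-up — only the sub-triangle for w[0..2]:
  T[0,0] 'c' = {T1}  orig:{}
  T[1,1] 'c' = {T1}  orig:{}
  T[2,2] 'a' = {S}
  T[0,1] 'cc' = ∅
  T[1,2] 'ca' = {S}
  T[0,2] 'cca' = {S}

Original NTs in T[0,2] deriving "cca": ["S"]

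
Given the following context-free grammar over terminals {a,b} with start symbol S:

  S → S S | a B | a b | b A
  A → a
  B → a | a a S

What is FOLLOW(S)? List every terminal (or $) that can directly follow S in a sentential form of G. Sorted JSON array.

Compute FIRST by fixpoint:
pass 1:
  A via A→a: +{a}
  B via B→a: +{a}
  S via S→a B: +{a}
  S via S→b A: +{b}
  FIRST(S)={a,b}  FIRST(A)={a}  FIRST(B)={a}
pass 2: done
  FIRST(S)={a,b}  FIRST(A)={a}  FIRST(B)={a}

FOLLOW iteration:
initialize: $ ∈ FOLLOW(S)
[1]
  S→S S: FOLLOW(S) ⊇ FIRST(S) = {a,b}; new: +{a,b}
  S→a B: FOLLOW(B) ⊇ FOLLOW(S) ⊇ {$,a,b}; new: +{$,a,b}
  S→b A: FOLLOW(A) ⊇ FOLLOW(S) ⊇ {$,a,b}; new: +{$,a,b}
  S: {$,a,b}  A: {$,a,b}  B: {$,a,b}
[2] (no change)
  S: {$,a,b}  A: {$,a,b}  B: {$,a,b}

FOLLOW(S) = ["$", "a", "b"]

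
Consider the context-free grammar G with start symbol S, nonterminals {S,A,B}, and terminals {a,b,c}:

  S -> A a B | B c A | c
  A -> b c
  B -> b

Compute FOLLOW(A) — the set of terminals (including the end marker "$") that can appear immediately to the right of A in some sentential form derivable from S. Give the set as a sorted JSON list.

Compute FIRST by fixpoint:
iter 1:
  A via A→b c: +{b}
  B via B→b: +{b}
  S via S→A a B: +{b}
  S via S→c: +{c}
  S: {b,c}  A: {b}  B: {b}
iter 2: (stable)
  S: {b,c}  A: {b}  B: {b}

FOLLOW sets:
FOLLOW(S) := {$}
[1]
  S→A a B: FOLLOW(A) ⊇ FIRST(a) = {a}; new: +{a}
  S→A a B: FOLLOW(B) ⊇ FOLLOW(S) ⊇ {$}; new: +{$}
  S→B c A: FOLLOW(B) ⊇ FIRST(c) = {c}; new: +{c}
  S→B c A: FOLLOW(A) ⊇ FOLLOW(S) ⊇ {$}; new: +{$}
  FOLLOW[S]={$}  FOLLOW[A]={$,a}  FOLLOW[B]={$,c}
[2] done
  FOLLOW[S]={$}  FOLLOW[A]={$,a}  FOLLOW[B]={$,c}

FOLLOW(A) = ["$", "a"]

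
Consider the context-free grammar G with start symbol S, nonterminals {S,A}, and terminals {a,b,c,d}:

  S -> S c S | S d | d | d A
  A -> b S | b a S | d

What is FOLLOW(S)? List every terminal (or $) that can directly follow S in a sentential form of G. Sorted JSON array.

Compute FIRST by fixpoint:
round 1:
  A via A→b S: +{b}
  A via A→d: +{d}
  S via S→d: +{d}
  S: {d}  A: {b,d}
round 2: (no change)
  S: {d}  A: {b,d}

Compute FOLLOW by fixpoint:
FOLLOW(S) := {$}
round 1:
  S→S c S: FOLLOW(S) ⊇ FIRST(c) = {c}; new: +{c}
  S→S d: FOLLOW(S) ⊇ FIRST(d) = {d}; new: +{d}
  S→d A: FOLLOW(A) ⊇ FOLLOW(S) ⊇ {$,c,d}; new: +{$,c,d}
  FOLLOW(S)={$,c,d}  FOLLOW(A)={$,c,d}
round 2: done
  FOLLOW(S)={$,c,d}  FOLLOW(A)={$,c,d}

FOLLOW(S) = ["$", "c", "d"]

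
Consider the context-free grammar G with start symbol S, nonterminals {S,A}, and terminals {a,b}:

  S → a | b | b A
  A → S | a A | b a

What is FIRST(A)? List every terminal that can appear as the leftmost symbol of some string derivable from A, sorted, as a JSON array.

Compute FIRST by fixpoint:
[1]
  A via A→a A: +{a}
  A via A→b a: +{b}
  S via S→a: +{a}
  S via S→b: +{b}
  FIRST[S]={a,b}  FIRST[A]={a,b}
[2] (no change)
  FIRST[S]={a,b}  FIRST[A]={a,b}

FIRST(A) = ["a", "b"]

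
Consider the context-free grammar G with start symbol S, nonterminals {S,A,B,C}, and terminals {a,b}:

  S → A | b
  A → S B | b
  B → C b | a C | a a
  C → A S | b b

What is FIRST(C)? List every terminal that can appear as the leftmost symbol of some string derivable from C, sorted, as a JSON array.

FIRST iteration:
[1]
  A via A→b: +{b}
  B via B→a C: +{a}
  C via C→A S: +{b}
  S via S→A: +{b}
  FIRST(S)={b}  FIRST(A)={b}  FIRST(B)={a}  FIRST(C)={b}
[2]
  B via B→C b: +{b}
  FIRST(S)={b}  FIRST(A)={b}  FIRST(B)={a,b}  FIRST(C)={b}
[3] — fixpoint
  FIRST(S)={b}  FIRST(A)={b}  FIRST(B)={a,b}  FIRST(C)={b}

FIRST(C) = ["b"]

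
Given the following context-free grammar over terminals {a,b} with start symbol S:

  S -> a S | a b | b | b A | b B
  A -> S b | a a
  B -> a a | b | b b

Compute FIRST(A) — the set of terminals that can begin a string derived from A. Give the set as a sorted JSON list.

FIRST iteration:
pass 1:
  A via A→a a: +{a}
  B via B→a a: +{a}
  B via B→b: +{b}
  S via S→a S: +{a}
  S via S→b: +{b}
  FIRST[S]={a,b}  FIRST[A]={a}  FIRST[B]={a,b}
pass 2:
  A via A→S b: +{b}
  FIRST[S]={a,b}  FIRST[A]={a,b}  FIRST[B]={a,b}
pass 3: (stable)
  FIRST[S]={a,b}  FIRST[A]={a,b}  FIRST[B]={a,b}

FIRST(A) = ["a", "b"]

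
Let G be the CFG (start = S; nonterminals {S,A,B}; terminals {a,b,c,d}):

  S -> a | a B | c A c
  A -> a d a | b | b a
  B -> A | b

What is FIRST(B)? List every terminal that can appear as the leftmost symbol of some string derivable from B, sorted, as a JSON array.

Compute FIRST by fixpoint:
iter 1:
  A via A→a d a: +{a}
  A via A→b: +{b}
  B via B→A: +{a,b}
  S via S→a: +{a}
  S via S→c A c: +{c}
  S: {a,c}  A: {a,b}  B: {a,b}
iter 2: — fixpoint
  S: {a,c}  A: {a,b}  B: {a,b}

FIRST(B) = ["a", "b"]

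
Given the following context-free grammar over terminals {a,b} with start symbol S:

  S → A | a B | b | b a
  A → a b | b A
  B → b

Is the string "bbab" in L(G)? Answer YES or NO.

Convert to CNF:
  S -> T0 B | T0 T1 | T1 A | T1 T0 | b
  A -> T0 T1 | T1 A
  B -> b
  T0 -> a
  T1 -> b

Fill CYK table bottom-up:
  [0..0]={B,S,T1}  "b"  orig:{B,S}
  [1..1]={B,S,T1}  "b"  orig:{B,S}
  [2..2]={T0}  "a"  orig:{}
  [3..3]={B,S,T1}  "b"  orig:{B,S}
  [0..1]=∅  "bb"
  [1..2]={S}  "ba"
  [2..3]={A,S}  "ab"
  [0..2]=∅  "bba"
  [1..3]={A,S}  "bab"
  [0..3]={A,S}  "bbab"

S ∈ T[0,3] ⇒ YES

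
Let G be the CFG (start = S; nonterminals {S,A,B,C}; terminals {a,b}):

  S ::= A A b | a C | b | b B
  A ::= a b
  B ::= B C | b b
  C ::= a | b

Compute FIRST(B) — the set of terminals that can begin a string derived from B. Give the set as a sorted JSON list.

FIRST sets, iterate to fixpoint:
[1]
  A via A→a b: +{a}
  B via B→b b: +{b}
  C via C→a: +{a}
  C via C→b: +{b}
  S via S→A A b: +{a}
  S via S→b: +{b}
  FIRST[S]={a,b}  FIRST[A]={a}  FIRST[B]={b}  FIRST[C]={a,b}
[2] (no change)
  FIRST[S]={a,b}  FIRST[A]={a}  FIRST[B]={b}  FIRST[C]={a,b}

FIRST(B) = ["b"]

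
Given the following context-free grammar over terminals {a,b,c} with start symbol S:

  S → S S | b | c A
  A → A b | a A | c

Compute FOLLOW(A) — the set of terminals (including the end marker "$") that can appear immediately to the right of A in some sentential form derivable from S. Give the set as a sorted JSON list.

Compute FIRST by fixpoint:
pass 1:
  A via A→a A: +{a}
  A via A→c: +{c}
  S via S→b: +{b}
  S via S→c A: +{c}
  FIRST[S]={b,c}  FIRST[A]={a,c}
pass 2: done
  FIRST[S]={b,c}  FIRST[A]={a,c}

Compute FOLLOW by fixpoint:
FOLLOW(S) := {$}
[1]
  A→A b: FOLLOW(A) ⊇ FIRST(b) = {b}; new: +{b}
  S→S S: FOLLOW(S) ⊇ FIRST(S) = {b,c}; new: +{b,c}
  S→c A: FOLLOW(A) ⊇ FOLLOW(S) ⊇ {$,b,c}; new: +{$,c}
  FOLLOW(S)={$,b,c}  FOLLOW(A)={$,b,c}
[2] (no change)
  FOLLOW(S)={$,b,c}  FOLLOW(A)={$,b,c}

FOLLOW(A) = ["$", "b", "c"]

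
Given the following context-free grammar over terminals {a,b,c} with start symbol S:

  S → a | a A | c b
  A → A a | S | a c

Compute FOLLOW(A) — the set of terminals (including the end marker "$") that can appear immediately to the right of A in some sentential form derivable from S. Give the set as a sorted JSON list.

FIRST sets, iterate to fixpoint:
[1]
  A via A→a c: +{a}
  S via S→a: +{a}
  S via S→c b: +{c}
  FIRST[S]={a,c}  FIRST[A]={a}
[2]
  A via A→S: +{c}
  FIRST[S]={a,c}  FIRST[A]={a,c}
[3] done
  FIRST[S]={a,c}  FIRST[A]={a,c}

FOLLOW sets:
seed FOLLOW(S) with $
iter 1:
  A→A a: FOLLOW(A) ⊇ FIRST(a) = {a}; new: +{a}
  A→S: FOLLOW(S) ⊇ FOLLOW(A) ⊇ {a}; new: +{a}
  S→a A: FOLLOW(A) ⊇ FOLLOW(S) ⊇ {$,a}; new: +{$}
  FOLLOW(S)={$,a}  FOLLOW(A)={$,a}
iter 2: — fixpoint
  FOLLOW(S)={$,a}  FOLLOW(A)={$,a}

FOLLOW(A) = ["$", "a"]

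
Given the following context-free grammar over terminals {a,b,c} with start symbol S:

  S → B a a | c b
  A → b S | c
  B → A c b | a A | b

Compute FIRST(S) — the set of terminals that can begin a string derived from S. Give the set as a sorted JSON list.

Compute FIRST by fixpoint:
[1]
  A via A→b S: +{b}
  A via A→c: +{c}
  B via B→A c b: +{b,c}
  B via B→a A: +{a}
  S via S→B a a: +{a,b,c}
  FIRST[S]={a,b,c}  FIRST[A]={b,c}  FIRST[B]={a,b,c}
[2] done
  FIRST[S]={a,b,c}  FIRST[A]={b,c}  FIRST[B]={a,b,c}

FIRST(S) = ["a", "b", "c"]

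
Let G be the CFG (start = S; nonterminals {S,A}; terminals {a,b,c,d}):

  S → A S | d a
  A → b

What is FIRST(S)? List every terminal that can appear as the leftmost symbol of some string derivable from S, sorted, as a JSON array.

FIRST sets, iterate to fixpoint:
iter 1:
  A via A→b: +{b}
  S via S→A S: +{b}
  S via S→d a: +{d}
  S: {b,d}  A: {b}
iter 2: — fixpoint
  S: {b,d}  A: {b}

FIRST(S) = ["b", "d"]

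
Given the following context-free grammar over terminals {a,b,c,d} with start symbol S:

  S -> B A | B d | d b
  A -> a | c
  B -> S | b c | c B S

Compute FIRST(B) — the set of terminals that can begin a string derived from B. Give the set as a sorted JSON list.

FIRST sets, iterate to fixpoint:
[1]
  A via A→a: +{a}
  A via A→c: +{c}
  B via B→b c: +{b}
  B via B→c B S: +{c}
  S via S→B A: +{b,c}
  S via S→d b: +{d}
  FIRST(S)={b,c,d}  FIRST(A)={a,c}  FIRST(B)={b,c}
[2]
  B via B→S: +{d}
  FIRST(S)={b,c,d}  FIRST(A)={a,c}  FIRST(B)={b,c,d}
[3] — fixpoint
  FIRST(S)={b,c,d}  FIRST(A)={a,c}  FIRST(B)={b,c,d}

FIRST(B) = ["b", "c", "d"]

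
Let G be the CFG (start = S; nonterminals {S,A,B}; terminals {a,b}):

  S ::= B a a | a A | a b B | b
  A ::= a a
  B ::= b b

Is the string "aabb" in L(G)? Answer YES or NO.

Convert to CNF:
  S -> B X2 | T0 A | T0 X3 | b
  A -> T0 T0
  B -> T1 T1
  T0 -> a
  T1 -> b
  X2 -> T0 T0
  X3 -> T1 B

CYK table (by increasing span):
  [0..0]={T0}  "a"  orig:{}
  [1..1]={T0}  "a"  orig:{}
  [2..2]={S,T1}  "b"  orig:{S}
  [3..3]={S,T1}  "b"  orig:{S}
  [0..1]={A,X2}  "aa"  orig:{A}
  [1..2]=∅  "ab"
  [2..3]={B}  "bb"
  [0..2]=∅  "aab"
  [1..3]=∅  "abb"
  [0..3]=∅  "aabb"

S ∉ T[0,3] ⇒ NO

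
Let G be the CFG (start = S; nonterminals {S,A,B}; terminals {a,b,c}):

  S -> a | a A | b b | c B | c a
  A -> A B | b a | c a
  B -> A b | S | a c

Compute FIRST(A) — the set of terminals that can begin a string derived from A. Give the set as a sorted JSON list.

FIRST iteration:
iter 1:
  A via A→b a: +{b}
  A via A→c a: +{c}
  B via B→A b: +{b,c}
  B via B→a c: +{a}
  S via S→a: +{a}
  S via S→b b: +{b}
  S via S→c B: +{c}
  FIRST(S)={a,b,c}  FIRST(A)={b,c}  FIRST(B)={a,b,c}
iter 2: (no change)
  FIRST(S)={a,b,c}  FIRST(A)={b,c}  FIRST(B)={a,b,c}

FIRST(A) = ["b", "c"]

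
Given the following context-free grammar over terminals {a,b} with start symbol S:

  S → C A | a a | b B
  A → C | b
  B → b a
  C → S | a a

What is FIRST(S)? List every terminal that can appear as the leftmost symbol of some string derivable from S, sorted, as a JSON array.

FIRST sets, iterate to fixpoint:
round 1:
  A via A→b: +{b}
  B via B→b a: +{b}
  C via C→a a: +{a}
  S via S→C A: +{a}
  S via S→b B: +{b}
  S: {a,b}  A: {b}  B: {b}  C: {a}
round 2:
  A via A→C: +{a}
  C via C→S: +{b}
  S: {a,b}  A: {a,b}  B: {b}  C: {a,b}
round 3: (stable)
  S: {a,b}  A: {a,b}  B: {b}  C: {a,b}

FIRST(S) = ["a", "b"]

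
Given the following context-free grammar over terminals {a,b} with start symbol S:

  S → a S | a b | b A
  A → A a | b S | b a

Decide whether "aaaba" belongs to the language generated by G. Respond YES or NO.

Convert to CNF:
  S -> T0 S | T0 T1 | T1 A
  A -> A T0 | T1 S | T1 T0
  T0 -> a
  T1 -> b

CYK fill:
  cell(0,0) a: {T0}  orig:{}
  cell(1,1) a: {T0}  orig:{}
  cell(2,2) a: {T0}  orig:{}
  cell(3,3) b: {T1}  orig:{}
  cell(4,4) a: {T0}  orig:{}
  cell(0,1) aa: ∅
  cell(1,2) aa: ∅
  cell(2,3) ab: {S}
  cell(3,4) ba: {A}
  cell(0,2) aaa: ∅
  cell(1,3) aab: {S}
  cell(2,4) aba: ∅
  cell(0,3) aaab: {S}
  cell(1,4) aaba: ∅
  cell(0,4) aaaba: ∅

S ∉ T[0,4] ⇒ NO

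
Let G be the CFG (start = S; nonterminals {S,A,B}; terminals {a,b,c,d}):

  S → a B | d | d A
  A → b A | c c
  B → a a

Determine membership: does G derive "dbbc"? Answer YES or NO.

Convert to CNF:
  S -> T2 B | T3 A | d
  A -> T0 A | T1 T1
  B -> T2 T2
  T0 -> b
  T1 -> c
  T2 -> a
  T3 -> d

CYK table (by increasing span):
  cell(0,0) d: {S,T3}  orig:{S}
  cell(1,1) b: {T0}  orig:{}
  cell(2,2) b: {T0}  orig:{}
  cell(3,3) c: {T1}  orig:{}
  cell(0,1) db: ∅
  cell(1,2) bb: ∅
  cell(2,3) bc: ∅
  cell(0,2) dbb: ∅
  cell(1,3) bbc: ∅
  cell(0,3) dbbc: ∅

S ∉ T[0,3] ⇒ NO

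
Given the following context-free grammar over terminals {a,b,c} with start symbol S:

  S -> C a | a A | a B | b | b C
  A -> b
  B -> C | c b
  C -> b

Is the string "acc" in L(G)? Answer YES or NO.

CNF form of G:
  S -> C T2 | T1 C | T2 A | T2 B | b
  A -> b
  B -> T0 T1 | b
  C -> b
  T0 -> c
  T1 -> b
  T2 -> a

CYK fill:
  [0..0]={T2}  "a"  orig:{}
  [1..1]={T0}  "c"  orig:{}
  [2..2]={T0}  "c"  orig:{}
  [0..1]=∅  "ac"
  [1..2]=∅  "cc"
  [0..2]=∅  "acc"

S ∉ T[0,2] ⇒ NO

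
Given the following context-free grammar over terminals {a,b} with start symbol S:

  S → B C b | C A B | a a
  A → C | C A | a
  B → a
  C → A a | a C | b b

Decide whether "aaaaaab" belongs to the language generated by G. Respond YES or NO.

Convert to CNF:
  S -> B X2 | C X3 | T0 T0
  A -> A T0 | C A | T0 C | T1 T1 | a
  B -> a
  C -> A T0 | T0 C | T1 T1
  T0 -> a
  T1 -> b
  X2 -> C T1
  X3 -> A B

CYK table (by increasing span):
  [0..0]={A,B,T0}  "a"  orig:{A,B}
  [1..1]={A,B,T0}  "a"  orig:{A,B}
  [2..2]={A,B,T0}  "a"  orig:{A,B}
  [3..3]={A,B,T0}  "a"  orig:{A,B}
  [4..4]={A,B,T0}  "a"  orig:{A,B}
  [5..5]={A,B,T0}  "a"  orig:{A,B}
  [6..6]={T1}  "b"  orig:{}
  [0..1]={A,C,S,X3}  "aa"  orig:{A,C,S}
  [1..2]={A,C,S,X3}  "aa"  orig:{A,C,S}
  [2..3]={A,C,S,X3}  "aa"  orig:{A,C,S}
  [3..4]={A,C,S,X3}  "aa"  orig:{A,C,S}
  [4..5]={A,C,S,X3}  "aa"  orig:{A,C,S}
  [5..6]=∅  "ab"
  [0..2]={A,C,X3}  "aaa"  orig:{A,C}
  [1..3]={A,C,X3}  "aaa"  orig:{A,C}
  [2..4]={A,C,X3}  "aaa"  orig:{A,C}
  [3..5]={A,C,X3}  "aaa"  orig:{A,C}
  [4..6]={X2}  "aab"  orig:{}
  [0..3]={A,C,S,X3}  "aaaa"  orig:{A,C,S}
  [1..4]={A,C,S,X3}  "aaaa"  orig:{A,C,S}
  [2..5]={A,C,S,X3}  "aaaa"  orig:{A,C,S}
  [3..6]={S,X2}  "aaab"  orig:{S}
  [0..4]={A,C,S,X3}  "aaaaa"  orig:{A,C,S}
  [1..5]={A,C,S,X3}  "aaaaa"  orig:{A,C,S}
  [2..6]={S,X2}  "aaaab"  orig:{S}
  [0..5]={A,C,S,X3}  "aaaaaa"  orig:{A,C,S}
  [1..6]={S,X2}  "aaaaab"  orig:{S}
  [0..6]={S,X2}  "aaaaaab"  orig:{S}

S ∈ T[0,6] ⇒ YES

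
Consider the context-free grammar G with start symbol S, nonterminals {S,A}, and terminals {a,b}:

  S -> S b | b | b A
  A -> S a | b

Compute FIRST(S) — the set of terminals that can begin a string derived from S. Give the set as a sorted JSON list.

FIRST iteration:
round 1:
  A via A→b: +{b}
  S via S→b: +{b}
  S: {b}  A: {b}
round 2: — fixpoint
  S: {b}  A: {b}

FIRST(S) = ["b"]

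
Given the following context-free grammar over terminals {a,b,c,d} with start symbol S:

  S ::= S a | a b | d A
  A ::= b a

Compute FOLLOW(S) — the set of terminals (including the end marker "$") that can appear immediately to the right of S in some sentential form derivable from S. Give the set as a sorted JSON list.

FIRST iteration:
pass 1:
  A via A→b a: +{b}
  S via S→a b: +{a}
  S via S→d A: +{d}
  FIRST(S)={a,d}  FIRST(A)={b}
pass 2: — fixpoint
  FIRST(S)={a,d}  FIRST(A)={b}

FOLLOW iteration:
FOLLOW(S) := {$}
pass 1:
  S→S a: FOLLOW(S) ⊇ FIRST(a) = {a}; new: +{a}
  S→d A: FOLLOW(A) ⊇ FOLLOW(S) ⊇ {$,a}; new: +{$,a}
  S: {$,a}  A: {$,a}
pass 2: done
  S: {$,a}  A: {$,a}

FOLLOW(S) = ["$", "a"]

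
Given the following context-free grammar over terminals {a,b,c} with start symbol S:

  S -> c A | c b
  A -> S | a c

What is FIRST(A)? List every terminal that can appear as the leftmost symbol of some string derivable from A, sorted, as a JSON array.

Compute FIRST by fixpoint:
round 1:
  A via A→a c: +{a}
  S via S→c A: +{c}
  FIRST[S]={c}  FIRST[A]={a}
round 2:
  A via A→S: +{c}
  FIRST[S]={c}  FIRST[A]={a,c}
round 3: done
  FIRST[S]={c}  FIRST[A]={a,c}

FIRST(A) = ["a", "c"]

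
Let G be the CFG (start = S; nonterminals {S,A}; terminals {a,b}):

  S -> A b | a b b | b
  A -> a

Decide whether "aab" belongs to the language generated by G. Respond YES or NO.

Convert to CNF:
  S -> A T0 | T1 X2 | b
  A -> a
  T0 -> b
  T1 -> a
  X2 -> T0 T0

CYK fill:
  T[0,0] 'a' = {A,T1}  orig:{A}
  T[1,1] 'a' = {A,T1}  orig:{A}
  T[2,2] 'b' = {S,T0}  orig:{S}
  T[0,1] 'aa' = ∅
  T[1,2] 'ab' = {S}
  T[0,2] 'aab' = ∅

S ∉ T[0,2] ⇒ NO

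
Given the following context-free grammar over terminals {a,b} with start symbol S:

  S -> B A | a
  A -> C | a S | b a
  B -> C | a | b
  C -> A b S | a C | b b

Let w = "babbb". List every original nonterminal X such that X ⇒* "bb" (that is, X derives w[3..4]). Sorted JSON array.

Convert to CNF:
  S -> B A | a
  A -> A X2 | T0 T0 | T0 T1 | T1 C | T1 S
  B -> A X3 | T0 T0 | T1 C | a | b
  C -> A X4 | T0 T0 | T1 C
  T0 -> b
  T1 -> a
  X2 -> T0 S
  X3 -> T0 S
  X4 -> T0 S

CYK table (by increasing span), restricted to cells inside w[3..4]:
  [3..3]={B,T0}  "b"  orig:{B}
  [4..4]={B,T0}  "b"  orig:{B}
  [3..4]={A,B,C}  "bb"

Original NTs in T[3,4] deriving "bb": ["A", "B", "C"]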